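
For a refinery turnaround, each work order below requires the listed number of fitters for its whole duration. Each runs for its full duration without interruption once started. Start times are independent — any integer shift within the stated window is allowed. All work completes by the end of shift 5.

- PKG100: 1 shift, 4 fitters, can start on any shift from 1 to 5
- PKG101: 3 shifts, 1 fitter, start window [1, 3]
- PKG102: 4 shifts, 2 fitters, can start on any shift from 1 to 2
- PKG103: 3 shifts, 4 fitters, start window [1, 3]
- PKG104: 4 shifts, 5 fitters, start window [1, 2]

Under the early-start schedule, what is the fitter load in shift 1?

At early start, shift 1 has: PKG100, PKG101, PKG102, PKG103, PKG104.
Demand: 4 + 1 + 2 + 4 + 5 = 16.

16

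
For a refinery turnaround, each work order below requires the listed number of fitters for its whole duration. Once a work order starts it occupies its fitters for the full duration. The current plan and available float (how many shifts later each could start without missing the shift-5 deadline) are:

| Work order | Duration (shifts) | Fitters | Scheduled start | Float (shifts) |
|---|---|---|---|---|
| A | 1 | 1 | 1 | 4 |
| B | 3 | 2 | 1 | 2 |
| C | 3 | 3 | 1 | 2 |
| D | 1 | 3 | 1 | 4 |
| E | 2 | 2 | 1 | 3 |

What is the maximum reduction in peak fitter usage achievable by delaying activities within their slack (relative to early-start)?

Early-start peak: s1:11  s2:7  s3:5  s4:0  s5:0 ⇒ 11.
Leveled (A@1, B@1, C@2, D@5, E@4): s1:3  s2:5  s3:5  s4:5  s5:5 ⇒ 5.
Reduction 11 − 5 = 6.

6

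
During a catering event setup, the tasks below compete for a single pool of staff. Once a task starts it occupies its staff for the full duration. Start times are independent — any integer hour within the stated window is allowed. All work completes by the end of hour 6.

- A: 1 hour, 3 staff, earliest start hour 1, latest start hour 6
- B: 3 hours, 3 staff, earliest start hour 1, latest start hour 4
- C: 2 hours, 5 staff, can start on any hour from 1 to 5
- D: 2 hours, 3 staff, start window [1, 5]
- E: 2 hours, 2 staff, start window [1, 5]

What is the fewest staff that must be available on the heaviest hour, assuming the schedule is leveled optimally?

Early-start (A@1, B@1, C@1, D@1, E@1) gives peak 16: h1:16  h2:13  h3:3  h4:0  h5:0  h6:0.
Shift B→2, C→5, E→3.
Schedule A@1, B@2, C@5, D@1, E@3: h1:6  h2:6  h3:5  h4:5  h5:5  h6:5 — peak 6.
Total staffer-hours = 32 over 6 hours ⇒ peak ≥ ⌈32/6⌉ = 6, so 6 is optimal.

6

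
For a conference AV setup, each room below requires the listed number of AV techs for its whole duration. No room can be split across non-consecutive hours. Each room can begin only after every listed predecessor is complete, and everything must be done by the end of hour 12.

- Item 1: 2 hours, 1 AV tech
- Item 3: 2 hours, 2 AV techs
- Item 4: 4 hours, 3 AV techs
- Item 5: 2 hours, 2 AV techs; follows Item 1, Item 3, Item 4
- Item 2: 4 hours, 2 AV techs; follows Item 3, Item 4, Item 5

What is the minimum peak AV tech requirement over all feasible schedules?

3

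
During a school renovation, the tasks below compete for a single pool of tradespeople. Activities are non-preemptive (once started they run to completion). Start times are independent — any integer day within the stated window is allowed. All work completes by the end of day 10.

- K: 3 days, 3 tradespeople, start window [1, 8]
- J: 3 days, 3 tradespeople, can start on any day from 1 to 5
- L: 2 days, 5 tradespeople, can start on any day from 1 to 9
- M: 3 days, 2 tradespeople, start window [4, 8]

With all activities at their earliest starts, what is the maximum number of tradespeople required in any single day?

Early-start schedule: K@1, J@1, L@1, M@4.
Load per day: day 1: 11, day 2: 11, day 3: 6, day 4: 2, day 5: 2, day 6: 2, day 7: 0, day 8: 0, day 9: 0, day 10: 0.
Peak is 11.

11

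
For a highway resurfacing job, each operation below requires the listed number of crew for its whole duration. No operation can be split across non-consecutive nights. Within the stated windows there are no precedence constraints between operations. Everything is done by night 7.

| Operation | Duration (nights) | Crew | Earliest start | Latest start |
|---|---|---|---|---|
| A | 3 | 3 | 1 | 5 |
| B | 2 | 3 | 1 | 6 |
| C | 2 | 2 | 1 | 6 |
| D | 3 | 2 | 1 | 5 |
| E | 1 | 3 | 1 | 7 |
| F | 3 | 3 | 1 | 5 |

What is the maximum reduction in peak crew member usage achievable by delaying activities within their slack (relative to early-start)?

Early-start peak: n1:16  n2:13  n3:8  n4:0  n5:0  n6:0  n7:0 ⇒ 16.
Leveled (A@1, B@1, C@3, D@4, E@7, F@5): n1:6  n2:6  n3:5  n4:4  n5:5  n6:5  n7:6 ⇒ 6.
Reduction 16 − 6 = 10.

10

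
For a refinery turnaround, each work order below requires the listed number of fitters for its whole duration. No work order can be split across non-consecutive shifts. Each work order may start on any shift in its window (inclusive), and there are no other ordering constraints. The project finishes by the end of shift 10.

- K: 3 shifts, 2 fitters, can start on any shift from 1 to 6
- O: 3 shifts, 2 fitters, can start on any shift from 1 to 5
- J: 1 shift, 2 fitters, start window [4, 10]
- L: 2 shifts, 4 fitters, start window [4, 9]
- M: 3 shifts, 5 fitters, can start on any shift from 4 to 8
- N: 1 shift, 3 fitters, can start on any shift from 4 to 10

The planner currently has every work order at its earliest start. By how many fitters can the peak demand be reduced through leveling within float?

9

Early-start peak: s1:4  s2:4  s3:4  s4:14  s5:9  s6:5  s7:0  s8:0  s9:0  s10:0 ⇒ 14.
Leveled (K@1, O@1, J@4, L@5, M@7, N@4): s1:4  s2:4  s3:4  s4:5  s5:4  s6:4  s7:5  s8:5  s9:5  s10:0 ⇒ 5.
Reduction 14 − 5 = 9.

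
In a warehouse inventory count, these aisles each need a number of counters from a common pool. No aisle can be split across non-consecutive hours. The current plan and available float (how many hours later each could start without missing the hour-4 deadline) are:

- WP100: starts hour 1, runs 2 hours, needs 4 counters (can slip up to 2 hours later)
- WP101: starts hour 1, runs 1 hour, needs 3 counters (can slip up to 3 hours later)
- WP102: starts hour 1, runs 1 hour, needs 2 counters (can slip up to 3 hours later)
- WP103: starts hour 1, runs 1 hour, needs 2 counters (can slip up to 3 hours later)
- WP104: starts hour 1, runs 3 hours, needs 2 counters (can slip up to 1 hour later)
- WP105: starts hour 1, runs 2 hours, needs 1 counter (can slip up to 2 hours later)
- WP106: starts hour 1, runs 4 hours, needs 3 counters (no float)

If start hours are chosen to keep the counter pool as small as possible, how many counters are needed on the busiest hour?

9

Early-start (WP100@1, WP101@1, WP102@1, WP103@1, WP104@1, WP105@1, WP106@1) gives peak 17: h1:17  h2:10  h3:5  h4:3.
Shift WP101→3, WP103→4, WP104→2, WP105→3.
Schedule WP100@1, WP101@3, WP102@1, WP103@4, WP104@2, WP105@3, WP106@1: h1:9  h2:9  h3:9  h4:8 — peak 9.
Total counter-hours = 35 over 4 hours ⇒ peak ≥ ⌈35/4⌉ = 9, so 9 is optimal.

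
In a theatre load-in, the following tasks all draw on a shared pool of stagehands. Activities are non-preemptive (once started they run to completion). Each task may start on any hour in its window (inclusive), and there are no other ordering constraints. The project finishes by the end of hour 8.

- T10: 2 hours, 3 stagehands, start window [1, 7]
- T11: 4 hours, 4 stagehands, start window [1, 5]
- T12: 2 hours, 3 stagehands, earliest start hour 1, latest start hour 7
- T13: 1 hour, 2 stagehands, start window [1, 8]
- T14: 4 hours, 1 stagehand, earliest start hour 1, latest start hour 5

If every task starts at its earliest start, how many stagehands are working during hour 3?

At early start, hour 3 has: T11, T14.
Demand: 4 + 1 = 5.

5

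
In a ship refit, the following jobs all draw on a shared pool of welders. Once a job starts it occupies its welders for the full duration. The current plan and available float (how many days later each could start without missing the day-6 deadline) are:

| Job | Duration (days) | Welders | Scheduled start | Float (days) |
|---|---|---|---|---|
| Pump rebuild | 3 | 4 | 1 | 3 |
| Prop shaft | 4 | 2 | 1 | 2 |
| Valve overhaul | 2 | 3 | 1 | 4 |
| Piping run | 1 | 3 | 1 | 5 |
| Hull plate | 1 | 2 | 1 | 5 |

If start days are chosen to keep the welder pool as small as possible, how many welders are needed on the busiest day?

6

Early-start (Pump rebuild@1, Prop shaft@1, Valve overhaul@1, Piping run@1, Hull plate@1) gives peak 14: d1:14  d2:9  d3:6  d4:2  d5:0  d6:0.
Shift Valve overhaul→4, Piping run→5, Hull plate→6.
Schedule Pump rebuild@1, Prop shaft@1, Valve overhaul@4, Piping run@5, Hull plate@6: d1:6  d2:6  d3:6  d4:5  d5:6  d6:2 — peak 6.
Total welder-days = 31 over 6 days ⇒ peak ≥ ⌈31/6⌉ = 6, so 6 is optimal.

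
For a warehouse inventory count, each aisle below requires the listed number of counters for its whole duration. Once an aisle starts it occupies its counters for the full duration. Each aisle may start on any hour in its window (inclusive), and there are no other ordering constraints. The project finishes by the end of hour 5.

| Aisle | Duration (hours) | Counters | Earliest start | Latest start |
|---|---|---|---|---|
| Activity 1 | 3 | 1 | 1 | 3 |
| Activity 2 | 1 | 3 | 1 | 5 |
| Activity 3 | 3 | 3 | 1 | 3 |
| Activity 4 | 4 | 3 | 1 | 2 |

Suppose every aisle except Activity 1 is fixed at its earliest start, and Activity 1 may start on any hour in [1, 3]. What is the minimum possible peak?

Activity 1@1: h1:10  h2:7  h3:7  h4:3  h5:0 → peak 10
Activity 1@2: h1:9  h2:7  h3:7  h4:4  h5:0 → peak 9
Activity 1@3: h1:9  h2:6  h3:7  h4:4  h5:1 → peak 9
Best is Activity 1@2, peak 9.

9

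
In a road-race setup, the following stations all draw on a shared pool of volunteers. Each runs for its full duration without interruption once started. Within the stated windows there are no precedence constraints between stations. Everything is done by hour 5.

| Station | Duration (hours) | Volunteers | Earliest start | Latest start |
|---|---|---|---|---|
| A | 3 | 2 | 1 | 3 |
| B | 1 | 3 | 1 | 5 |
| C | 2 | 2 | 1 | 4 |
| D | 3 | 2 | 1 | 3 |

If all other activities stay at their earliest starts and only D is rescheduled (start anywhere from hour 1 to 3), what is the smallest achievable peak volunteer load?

7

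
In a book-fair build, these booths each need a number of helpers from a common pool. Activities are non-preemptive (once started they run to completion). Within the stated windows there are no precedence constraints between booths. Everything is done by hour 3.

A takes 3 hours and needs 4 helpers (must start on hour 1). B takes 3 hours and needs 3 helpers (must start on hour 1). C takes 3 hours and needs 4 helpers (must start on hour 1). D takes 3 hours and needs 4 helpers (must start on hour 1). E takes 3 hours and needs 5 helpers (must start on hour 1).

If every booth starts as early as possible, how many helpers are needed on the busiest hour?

Early-start schedule: A@1, B@1, C@1, D@1, E@1.
Load per hour: hour 1: 20, hour 2: 20, hour 3: 20.
Peak is 20.

20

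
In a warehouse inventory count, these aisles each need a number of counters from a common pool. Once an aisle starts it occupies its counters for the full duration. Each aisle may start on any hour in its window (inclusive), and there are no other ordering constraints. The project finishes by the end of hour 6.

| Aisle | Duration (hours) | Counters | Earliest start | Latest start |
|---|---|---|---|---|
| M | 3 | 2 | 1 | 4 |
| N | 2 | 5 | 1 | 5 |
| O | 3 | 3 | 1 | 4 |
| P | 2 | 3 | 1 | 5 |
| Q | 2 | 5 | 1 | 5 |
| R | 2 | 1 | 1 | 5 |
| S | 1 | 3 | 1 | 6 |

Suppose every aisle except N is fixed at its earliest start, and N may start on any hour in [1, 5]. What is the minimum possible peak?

N@1: h1:22  h2:19  h3:5  h4:0  h5:0  h6:0 → peak 22
N@2: h1:17  h2:19  h3:10  h4:0  h5:0  h6:0 → peak 19
N@3: h1:17  h2:14  h3:10  h4:5  h5:0  h6:0 → peak 17
N@4: h1:17  h2:14  h3:5  h4:5  h5:5  h6:0 → peak 17
N@5: h1:17  h2:14  h3:5  h4:0  h5:5  h6:5 → peak 17
Best is N@3, peak 17.

17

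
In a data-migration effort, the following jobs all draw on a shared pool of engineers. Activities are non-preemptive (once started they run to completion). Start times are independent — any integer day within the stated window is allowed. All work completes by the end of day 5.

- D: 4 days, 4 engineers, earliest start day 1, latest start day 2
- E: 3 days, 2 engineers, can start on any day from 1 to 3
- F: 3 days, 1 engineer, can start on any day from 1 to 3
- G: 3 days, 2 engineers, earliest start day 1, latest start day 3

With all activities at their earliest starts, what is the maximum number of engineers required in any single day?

9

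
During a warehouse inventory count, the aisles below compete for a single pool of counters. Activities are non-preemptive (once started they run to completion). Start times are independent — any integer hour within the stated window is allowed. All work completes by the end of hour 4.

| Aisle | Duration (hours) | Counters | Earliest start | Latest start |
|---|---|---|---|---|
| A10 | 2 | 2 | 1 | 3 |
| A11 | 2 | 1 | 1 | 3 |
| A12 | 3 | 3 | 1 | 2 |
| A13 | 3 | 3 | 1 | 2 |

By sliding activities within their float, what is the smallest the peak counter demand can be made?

8

Early-start (A10@1, A11@1, A12@1, A13@1) gives peak 9: h1:9  h2:9  h3:6  h4:0.
Shift A11→3.
Schedule A10@1, A11@3, A12@1, A13@1: h1:8  h2:8  h3:7  h4:1 — peak 8.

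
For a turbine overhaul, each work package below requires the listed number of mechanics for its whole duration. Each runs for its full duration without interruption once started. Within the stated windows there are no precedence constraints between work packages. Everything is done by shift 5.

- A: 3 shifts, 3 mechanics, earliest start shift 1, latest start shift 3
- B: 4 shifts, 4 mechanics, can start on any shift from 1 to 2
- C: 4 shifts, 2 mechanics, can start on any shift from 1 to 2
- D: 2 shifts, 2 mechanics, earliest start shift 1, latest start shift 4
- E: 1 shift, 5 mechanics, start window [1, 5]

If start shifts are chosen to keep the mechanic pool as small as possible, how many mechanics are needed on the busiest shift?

9

Early-start (A@1, B@1, C@1, D@1, E@1) gives peak 16: s1:16  s2:11  s3:9  s4:6  s5:0.
Shift D→4, E→5.
Schedule A@1, B@1, C@1, D@4, E@5: s1:9  s2:9  s3:9  s4:8  s5:7 — peak 9.
Total mechanic-shifts = 42 over 5 shifts ⇒ peak ≥ ⌈42/5⌉ = 9, so 9 is optimal.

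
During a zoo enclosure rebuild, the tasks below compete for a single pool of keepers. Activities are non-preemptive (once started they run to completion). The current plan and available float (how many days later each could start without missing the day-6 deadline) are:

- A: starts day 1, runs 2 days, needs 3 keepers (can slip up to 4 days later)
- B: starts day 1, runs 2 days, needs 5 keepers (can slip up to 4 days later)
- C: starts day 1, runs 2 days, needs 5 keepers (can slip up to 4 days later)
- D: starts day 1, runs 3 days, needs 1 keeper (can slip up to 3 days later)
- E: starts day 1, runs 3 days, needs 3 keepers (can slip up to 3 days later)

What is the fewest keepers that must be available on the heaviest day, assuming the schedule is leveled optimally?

Early-start (A@1, B@1, C@1, D@1, E@1) gives peak 17: d1:17  d2:17  d3:4  d4:0  d5:0  d6:0.
Shift B→3, C→5, E→4.
Schedule A@1, B@3, C@5, D@1, E@4: d1:4  d2:4  d3:6  d4:8  d5:8  d6:8 — peak 8.

8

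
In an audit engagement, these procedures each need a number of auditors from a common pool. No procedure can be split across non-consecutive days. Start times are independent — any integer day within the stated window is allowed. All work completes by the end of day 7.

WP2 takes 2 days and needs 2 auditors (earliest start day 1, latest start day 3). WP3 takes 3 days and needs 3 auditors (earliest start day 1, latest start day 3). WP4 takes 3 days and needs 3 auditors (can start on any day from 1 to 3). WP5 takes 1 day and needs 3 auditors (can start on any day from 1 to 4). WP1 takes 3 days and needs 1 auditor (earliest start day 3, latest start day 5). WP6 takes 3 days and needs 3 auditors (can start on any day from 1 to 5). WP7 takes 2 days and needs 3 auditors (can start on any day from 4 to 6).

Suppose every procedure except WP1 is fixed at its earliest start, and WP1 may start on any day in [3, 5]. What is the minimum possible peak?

14

WP1@3: d1:14  d2:11  d3:10  d4:4  d5:4  d6:0  d7:0 → peak 14
WP1@4: d1:14  d2:11  d3:9  d4:4  d5:4  d6:1  d7:0 → peak 14
WP1@5: d1:14  d2:11  d3:9  d4:3  d5:4  d6:1  d7:1 → peak 14
Best is WP1@3, peak 14.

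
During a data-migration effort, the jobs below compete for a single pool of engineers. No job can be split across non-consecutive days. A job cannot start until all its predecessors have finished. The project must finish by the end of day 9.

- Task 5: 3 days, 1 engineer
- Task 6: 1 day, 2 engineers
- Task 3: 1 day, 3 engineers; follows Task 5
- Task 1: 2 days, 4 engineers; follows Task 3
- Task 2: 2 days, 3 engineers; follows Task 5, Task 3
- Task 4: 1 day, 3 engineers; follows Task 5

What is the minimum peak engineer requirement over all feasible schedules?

Early-start (Task 5@1, Task 6@1, Task 3@4, Task 1@5, Task 2@5, Task 4@4) gives peak 7: d1:3  d2:1  d3:1  d4:6  d5:7  d6:7  d7:0  d8:0  d9:0.
Shift Task 2→7, Task 4→9.
Schedule Task 5@1, Task 6@1, Task 3@4, Task 1@5, Task 2@7, Task 4@9: d1:3  d2:1  d3:1  d4:3  d5:4  d6:4  d7:3  d8:3  d9:3 — peak 4.

4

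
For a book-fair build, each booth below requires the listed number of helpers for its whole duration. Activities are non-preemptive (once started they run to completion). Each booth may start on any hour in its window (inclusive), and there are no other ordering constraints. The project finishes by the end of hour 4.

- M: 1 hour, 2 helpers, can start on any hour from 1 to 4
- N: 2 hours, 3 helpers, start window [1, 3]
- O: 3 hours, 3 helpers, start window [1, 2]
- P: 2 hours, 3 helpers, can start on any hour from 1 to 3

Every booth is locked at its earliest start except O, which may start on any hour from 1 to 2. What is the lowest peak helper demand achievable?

O@1: h1:11  h2:9  h3:3  h4:0 → peak 11
O@2: h1:8  h2:9  h3:3  h4:3 → peak 9
Best is O@2, peak 9.

9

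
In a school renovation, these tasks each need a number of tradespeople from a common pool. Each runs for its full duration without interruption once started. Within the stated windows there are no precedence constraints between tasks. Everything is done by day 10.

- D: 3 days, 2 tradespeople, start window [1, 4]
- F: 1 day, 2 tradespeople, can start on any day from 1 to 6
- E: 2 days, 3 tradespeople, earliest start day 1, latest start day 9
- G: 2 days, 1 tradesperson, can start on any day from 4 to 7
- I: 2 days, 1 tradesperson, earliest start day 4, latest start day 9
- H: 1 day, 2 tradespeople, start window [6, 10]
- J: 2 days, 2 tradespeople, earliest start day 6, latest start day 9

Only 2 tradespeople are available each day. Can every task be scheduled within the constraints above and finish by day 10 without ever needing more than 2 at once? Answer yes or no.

no

Total tradesperson-days = 24; over 10 days the average is 24/10 > 2, so some day must exceed 2.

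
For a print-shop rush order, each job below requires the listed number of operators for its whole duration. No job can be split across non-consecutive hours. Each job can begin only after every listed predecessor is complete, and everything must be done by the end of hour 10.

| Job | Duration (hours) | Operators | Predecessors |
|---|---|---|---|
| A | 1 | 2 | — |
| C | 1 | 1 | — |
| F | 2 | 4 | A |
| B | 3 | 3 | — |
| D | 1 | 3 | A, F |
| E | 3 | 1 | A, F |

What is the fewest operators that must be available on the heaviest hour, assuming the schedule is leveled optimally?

Early-start (A@1, C@1, F@2, B@1, D@4, E@4) gives peak 7: h1:6  h2:7  h3:7  h4:4  h5:1  h6:1  h7:0  h8:0  h9:0  h10:0.
Shift B→4, D→7.
Schedule A@1, C@1, F@2, B@4, D@7, E@4: h1:3  h2:4  h3:4  h4:4  h5:4  h6:4  h7:3  h8:0  h9:0  h10:0 — peak 4.

4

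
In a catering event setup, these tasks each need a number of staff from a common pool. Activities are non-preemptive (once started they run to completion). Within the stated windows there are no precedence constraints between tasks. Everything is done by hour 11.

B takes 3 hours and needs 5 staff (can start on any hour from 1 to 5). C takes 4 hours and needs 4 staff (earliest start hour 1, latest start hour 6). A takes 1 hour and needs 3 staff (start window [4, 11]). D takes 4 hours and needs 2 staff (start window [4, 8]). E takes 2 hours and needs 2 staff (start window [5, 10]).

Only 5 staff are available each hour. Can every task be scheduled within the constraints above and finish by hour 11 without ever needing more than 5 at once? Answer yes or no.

yes

Schedule B@1, C@4, A@8, D@8, E@9: h1:5  h2:5  h3:5  h4:4  h5:4  h6:4  h7:4  h8:5  h9:4  h10:4  h11:2 — peak 5 ≤ 5.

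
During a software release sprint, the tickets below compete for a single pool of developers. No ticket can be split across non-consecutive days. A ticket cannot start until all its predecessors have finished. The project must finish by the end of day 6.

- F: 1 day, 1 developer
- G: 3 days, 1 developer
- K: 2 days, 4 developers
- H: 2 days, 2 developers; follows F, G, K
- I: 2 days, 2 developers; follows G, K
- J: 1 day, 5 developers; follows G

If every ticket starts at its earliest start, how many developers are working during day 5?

At early start, day 5 has: H, I.
Demand: 2 + 2 = 4.

4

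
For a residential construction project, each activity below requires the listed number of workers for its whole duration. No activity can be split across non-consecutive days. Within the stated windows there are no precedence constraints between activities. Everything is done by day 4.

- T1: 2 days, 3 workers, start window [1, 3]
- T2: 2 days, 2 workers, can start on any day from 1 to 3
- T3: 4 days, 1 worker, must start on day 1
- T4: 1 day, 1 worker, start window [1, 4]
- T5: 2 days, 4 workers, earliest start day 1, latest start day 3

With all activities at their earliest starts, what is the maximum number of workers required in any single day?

11

Early-start schedule: T1@1, T2@1, T3@1, T4@1, T5@1.
Load per day: day 1: 11, day 2: 10, day 3: 1, day 4: 1.
Peak is 11.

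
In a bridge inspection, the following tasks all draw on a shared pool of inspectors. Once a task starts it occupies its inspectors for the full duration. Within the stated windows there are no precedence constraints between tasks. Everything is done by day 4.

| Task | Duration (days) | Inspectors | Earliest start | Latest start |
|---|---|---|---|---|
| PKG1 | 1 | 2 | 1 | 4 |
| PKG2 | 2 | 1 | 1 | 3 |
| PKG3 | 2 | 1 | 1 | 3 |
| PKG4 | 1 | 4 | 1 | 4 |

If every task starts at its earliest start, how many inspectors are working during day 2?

At early start, day 2 has: PKG2, PKG3.
Demand: 1 + 1 = 2.

2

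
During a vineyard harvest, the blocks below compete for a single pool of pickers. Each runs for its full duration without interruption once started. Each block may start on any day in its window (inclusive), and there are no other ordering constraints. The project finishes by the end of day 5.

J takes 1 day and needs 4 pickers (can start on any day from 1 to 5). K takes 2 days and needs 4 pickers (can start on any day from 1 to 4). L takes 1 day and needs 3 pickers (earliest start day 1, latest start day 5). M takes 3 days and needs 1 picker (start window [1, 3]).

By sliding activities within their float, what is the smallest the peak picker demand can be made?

Early-start (J@1, K@1, L@1, M@1) gives peak 12: d1:12  d2:5  d3:1  d4:0  d5:0.
Shift K→2, L→4.
Schedule J@1, K@2, L@4, M@1: d1:5  d2:5  d3:5  d4:3  d5:0 — peak 5.

5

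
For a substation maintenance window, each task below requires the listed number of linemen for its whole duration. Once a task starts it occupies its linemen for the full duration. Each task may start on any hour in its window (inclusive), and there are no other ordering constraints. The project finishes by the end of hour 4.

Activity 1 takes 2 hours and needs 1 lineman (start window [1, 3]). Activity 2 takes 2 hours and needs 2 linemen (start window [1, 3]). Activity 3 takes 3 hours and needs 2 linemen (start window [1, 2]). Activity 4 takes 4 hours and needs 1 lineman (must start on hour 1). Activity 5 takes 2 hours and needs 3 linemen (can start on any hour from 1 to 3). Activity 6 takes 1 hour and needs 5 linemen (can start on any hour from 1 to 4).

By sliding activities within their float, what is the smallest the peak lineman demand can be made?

8

Early-start (Activity 1@1, Activity 2@1, Activity 3@1, Activity 4@1, Activity 5@1, Activity 6@1) gives peak 14: h1:14  h2:9  h3:3  h4:1.
Shift Activity 2→2, Activity 3→2, Activity 5→3.
Schedule Activity 1@1, Activity 2@2, Activity 3@2, Activity 4@1, Activity 5@3, Activity 6@1: h1:7  h2:6  h3:8  h4:6 — peak 8.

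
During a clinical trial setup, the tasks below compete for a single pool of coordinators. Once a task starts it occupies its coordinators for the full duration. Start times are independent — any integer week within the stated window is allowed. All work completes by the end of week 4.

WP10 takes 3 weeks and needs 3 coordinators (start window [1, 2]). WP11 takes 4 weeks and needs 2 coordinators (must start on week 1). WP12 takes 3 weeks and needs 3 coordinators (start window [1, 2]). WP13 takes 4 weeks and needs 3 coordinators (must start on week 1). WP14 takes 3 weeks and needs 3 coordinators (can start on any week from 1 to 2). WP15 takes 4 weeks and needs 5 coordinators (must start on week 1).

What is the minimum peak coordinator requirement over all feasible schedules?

19

Schedule WP10@1, WP11@1, WP12@1, WP13@1, WP14@1, WP15@1: w1:19  w2:19  w3:19  w4:10 — peak 19.
No arrangement of the 8 feasible schedules does better.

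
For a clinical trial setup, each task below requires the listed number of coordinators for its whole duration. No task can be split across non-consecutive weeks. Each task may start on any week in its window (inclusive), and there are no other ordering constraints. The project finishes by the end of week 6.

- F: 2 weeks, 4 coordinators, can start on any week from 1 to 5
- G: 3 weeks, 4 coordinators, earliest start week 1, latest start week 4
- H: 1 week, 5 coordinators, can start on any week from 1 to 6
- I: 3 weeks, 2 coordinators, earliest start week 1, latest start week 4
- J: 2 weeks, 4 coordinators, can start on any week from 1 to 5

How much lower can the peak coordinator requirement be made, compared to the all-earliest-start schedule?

Early-start peak: w1:19  w2:14  w3:6  w4:0  w5:0  w6:0 ⇒ 19.
Leveled (F@1, G@1, H@4, I@3, J@5): w1:8  w2:8  w3:6  w4:7  w5:6  w6:4 ⇒ 8.
Reduction 19 − 8 = 11.

11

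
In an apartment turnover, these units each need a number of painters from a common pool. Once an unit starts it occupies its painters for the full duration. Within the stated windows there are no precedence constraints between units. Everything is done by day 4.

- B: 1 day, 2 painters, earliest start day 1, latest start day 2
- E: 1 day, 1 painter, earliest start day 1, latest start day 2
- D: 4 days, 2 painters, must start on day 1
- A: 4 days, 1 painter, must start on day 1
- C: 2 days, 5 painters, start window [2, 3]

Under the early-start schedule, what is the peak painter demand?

Early-start schedule: B@1, E@1, D@1, A@1, C@2.
Load per day: day 1: 6, day 2: 8, day 3: 8, day 4: 3.
Peak is 8.

8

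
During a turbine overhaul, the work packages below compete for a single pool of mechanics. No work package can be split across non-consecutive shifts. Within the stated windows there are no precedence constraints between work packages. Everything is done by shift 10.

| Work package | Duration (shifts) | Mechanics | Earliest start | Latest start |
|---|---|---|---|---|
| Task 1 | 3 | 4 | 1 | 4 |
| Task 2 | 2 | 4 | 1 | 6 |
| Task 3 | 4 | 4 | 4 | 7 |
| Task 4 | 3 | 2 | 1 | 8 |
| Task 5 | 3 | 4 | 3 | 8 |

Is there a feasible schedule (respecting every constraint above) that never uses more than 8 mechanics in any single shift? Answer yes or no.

Schedule Task 1@1, Task 2@1, Task 3@4, Task 4@3, Task 5@6: s1:8  s2:8  s3:6  s4:6  s5:6  s6:8  s7:8  s8:4  s9:0  s10:0 — peak 8 ≤ 8.

yes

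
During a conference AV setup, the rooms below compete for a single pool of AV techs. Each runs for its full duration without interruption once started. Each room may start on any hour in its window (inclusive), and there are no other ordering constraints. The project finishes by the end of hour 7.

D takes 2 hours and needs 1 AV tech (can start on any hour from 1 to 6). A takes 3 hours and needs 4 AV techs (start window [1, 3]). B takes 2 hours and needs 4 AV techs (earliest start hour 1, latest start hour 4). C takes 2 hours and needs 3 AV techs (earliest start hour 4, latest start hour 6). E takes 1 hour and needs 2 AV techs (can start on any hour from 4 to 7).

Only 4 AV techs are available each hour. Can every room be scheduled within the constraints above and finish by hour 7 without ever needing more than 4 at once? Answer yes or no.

no

Total AV tech-hours = 30; over 7 hours the average is 30/7 > 4, so some hour must exceed 4.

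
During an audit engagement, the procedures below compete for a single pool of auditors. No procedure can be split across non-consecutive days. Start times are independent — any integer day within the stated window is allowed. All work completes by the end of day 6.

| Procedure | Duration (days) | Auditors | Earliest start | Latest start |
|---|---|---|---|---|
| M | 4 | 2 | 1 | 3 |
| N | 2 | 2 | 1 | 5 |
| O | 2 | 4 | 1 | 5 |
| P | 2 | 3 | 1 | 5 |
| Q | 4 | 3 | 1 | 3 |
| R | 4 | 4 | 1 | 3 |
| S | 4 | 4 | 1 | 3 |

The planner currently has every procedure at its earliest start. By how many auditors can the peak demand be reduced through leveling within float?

9

Early-start peak: d1:22  d2:22  d3:13  d4:13  d5:0  d6:0 ⇒ 22.
Leveled (M@1, N@1, O@1, P@1, Q@3, R@3, S@3): d1:11  d2:11  d3:13  d4:13  d5:11  d6:11 ⇒ 13.
Reduction 22 − 13 = 9.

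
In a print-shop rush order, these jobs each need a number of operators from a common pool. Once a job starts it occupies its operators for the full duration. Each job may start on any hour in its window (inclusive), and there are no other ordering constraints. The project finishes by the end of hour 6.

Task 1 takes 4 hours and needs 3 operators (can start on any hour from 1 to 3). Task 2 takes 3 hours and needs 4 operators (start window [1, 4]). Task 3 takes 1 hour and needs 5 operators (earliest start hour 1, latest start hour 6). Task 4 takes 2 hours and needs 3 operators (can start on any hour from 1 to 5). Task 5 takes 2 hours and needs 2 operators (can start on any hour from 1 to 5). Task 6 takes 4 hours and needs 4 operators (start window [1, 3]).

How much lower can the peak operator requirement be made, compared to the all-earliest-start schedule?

10

Early-start peak: h1:21  h2:16  h3:11  h4:7  h5:0  h6:0 ⇒ 21.
Leveled (Task 1@1, Task 2@1, Task 3@5, Task 4@1, Task 5@4, Task 6@3): h1:10  h2:10  h3:11  h4:9  h5:11  h6:4 ⇒ 11.
Reduction 21 − 11 = 10.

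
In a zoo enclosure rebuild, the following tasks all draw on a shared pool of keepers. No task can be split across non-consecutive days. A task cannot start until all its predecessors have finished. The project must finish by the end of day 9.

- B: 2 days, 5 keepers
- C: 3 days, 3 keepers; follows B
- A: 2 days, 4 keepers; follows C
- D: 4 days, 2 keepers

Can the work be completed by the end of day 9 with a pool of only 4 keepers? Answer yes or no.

no

The minimum achievable peak is 5; 4 < 5, so no feasible schedule stays within the cap.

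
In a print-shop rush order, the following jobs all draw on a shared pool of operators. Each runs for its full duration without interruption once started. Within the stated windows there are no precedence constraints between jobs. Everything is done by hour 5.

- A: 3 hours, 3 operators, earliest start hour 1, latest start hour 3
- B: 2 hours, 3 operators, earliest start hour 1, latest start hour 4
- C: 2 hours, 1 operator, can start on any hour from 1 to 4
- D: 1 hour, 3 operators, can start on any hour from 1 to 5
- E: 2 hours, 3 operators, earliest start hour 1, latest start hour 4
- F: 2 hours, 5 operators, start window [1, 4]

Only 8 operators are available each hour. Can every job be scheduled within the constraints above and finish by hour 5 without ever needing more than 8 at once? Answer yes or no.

Schedule A@1, B@1, C@1, D@3, E@4, F@4: h1:7  h2:7  h3:6  h4:8  h5:8 — peak 8 ≤ 8.

yes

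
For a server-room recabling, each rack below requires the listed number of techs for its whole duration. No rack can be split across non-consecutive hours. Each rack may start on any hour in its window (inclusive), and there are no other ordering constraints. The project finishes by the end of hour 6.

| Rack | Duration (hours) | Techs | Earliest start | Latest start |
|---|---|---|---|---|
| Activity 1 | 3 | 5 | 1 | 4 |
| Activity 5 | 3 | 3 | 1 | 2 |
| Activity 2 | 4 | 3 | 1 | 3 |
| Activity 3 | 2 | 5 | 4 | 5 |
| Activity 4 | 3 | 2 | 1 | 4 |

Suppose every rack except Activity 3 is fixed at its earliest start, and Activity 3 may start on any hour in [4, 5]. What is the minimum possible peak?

13

Activity 3@4: h1:13  h2:13  h3:13  h4:8  h5:5  h6:0 → peak 13
Activity 3@5: h1:13  h2:13  h3:13  h4:3  h5:5  h6:5 → peak 13
Best is Activity 3@4, peak 13.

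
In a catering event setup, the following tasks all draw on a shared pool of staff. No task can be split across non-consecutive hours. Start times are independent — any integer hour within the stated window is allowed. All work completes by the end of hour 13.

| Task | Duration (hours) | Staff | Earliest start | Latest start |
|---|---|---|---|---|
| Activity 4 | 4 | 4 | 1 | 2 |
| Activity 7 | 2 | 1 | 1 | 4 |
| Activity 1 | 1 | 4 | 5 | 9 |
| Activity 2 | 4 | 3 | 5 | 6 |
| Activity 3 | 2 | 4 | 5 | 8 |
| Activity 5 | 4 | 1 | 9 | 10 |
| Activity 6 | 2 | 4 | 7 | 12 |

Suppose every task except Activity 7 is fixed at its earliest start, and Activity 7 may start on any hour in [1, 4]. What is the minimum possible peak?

11

Activity 7@1: h1:5  h2:5  h3:4  h4:4  h5:11  h6:7  h7:7  h8:7  h9:1  h10:1  h11:1  h12:1  h13:0 → peak 11
Activity 7@2: h1:4  h2:5  h3:5  h4:4  h5:11  h6:7  h7:7  h8:7  h9:1  h10:1  h11:1  h12:1  h13:0 → peak 11
Activity 7@3: h1:4  h2:4  h3:5  h4:5  h5:11  h6:7  h7:7  h8:7  h9:1  h10:1  h11:1  h12:1  h13:0 → peak 11
Activity 7@4: h1:4  h2:4  h3:4  h4:5  h5:12  h6:7  h7:7  h8:7  h9:1  h10:1  h11:1  h12:1  h13:0 → peak 12
Best is Activity 7@1, peak 11.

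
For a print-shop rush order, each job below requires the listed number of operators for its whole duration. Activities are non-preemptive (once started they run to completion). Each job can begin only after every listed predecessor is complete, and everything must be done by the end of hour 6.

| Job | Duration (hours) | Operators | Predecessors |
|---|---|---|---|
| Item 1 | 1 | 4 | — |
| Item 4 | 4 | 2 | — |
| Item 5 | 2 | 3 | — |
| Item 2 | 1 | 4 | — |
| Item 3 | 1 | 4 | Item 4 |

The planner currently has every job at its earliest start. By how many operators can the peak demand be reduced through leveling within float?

7

Early-start peak: h1:13  h2:5  h3:2  h4:2  h5:4  h6:0 ⇒ 13.
Leveled (Item 1@1, Item 4@1, Item 5@2, Item 2@4, Item 3@5): h1:6  h2:5  h3:5  h4:6  h5:4  h6:0 ⇒ 6.
Reduction 13 − 6 = 7.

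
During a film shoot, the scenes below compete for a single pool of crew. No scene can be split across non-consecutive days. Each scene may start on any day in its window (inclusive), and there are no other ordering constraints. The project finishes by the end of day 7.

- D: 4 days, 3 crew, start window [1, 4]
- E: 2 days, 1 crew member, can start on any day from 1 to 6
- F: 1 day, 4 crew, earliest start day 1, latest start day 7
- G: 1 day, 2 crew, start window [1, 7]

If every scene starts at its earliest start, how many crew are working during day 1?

At early start, day 1 has: D, E, F, G.
Demand: 3 + 1 + 4 + 2 = 10.

10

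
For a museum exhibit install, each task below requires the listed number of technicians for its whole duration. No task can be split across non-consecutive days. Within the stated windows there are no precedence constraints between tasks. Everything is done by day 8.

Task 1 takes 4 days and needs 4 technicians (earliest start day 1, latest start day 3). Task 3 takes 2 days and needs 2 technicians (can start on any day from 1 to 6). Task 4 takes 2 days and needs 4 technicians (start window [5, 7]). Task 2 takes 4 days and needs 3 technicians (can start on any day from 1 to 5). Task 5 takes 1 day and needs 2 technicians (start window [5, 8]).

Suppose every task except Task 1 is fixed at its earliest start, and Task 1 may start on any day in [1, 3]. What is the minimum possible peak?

Task 1@1: d1:9  d2:9  d3:7  d4:7  d5:6  d6:4  d7:0  d8:0 → peak 9
Task 1@2: d1:5  d2:9  d3:7  d4:7  d5:10  d6:4  d7:0  d8:0 → peak 10
Task 1@3: d1:5  d2:5  d3:7  d4:7  d5:10  d6:8  d7:0  d8:0 → peak 10
Best is Task 1@1, peak 9.

9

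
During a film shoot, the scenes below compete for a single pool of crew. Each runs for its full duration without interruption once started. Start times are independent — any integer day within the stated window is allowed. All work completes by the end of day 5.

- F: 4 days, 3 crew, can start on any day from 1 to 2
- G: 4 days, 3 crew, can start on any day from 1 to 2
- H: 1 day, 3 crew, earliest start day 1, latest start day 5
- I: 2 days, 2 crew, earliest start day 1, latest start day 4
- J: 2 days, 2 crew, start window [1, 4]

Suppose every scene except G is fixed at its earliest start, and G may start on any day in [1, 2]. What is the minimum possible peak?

10

G@1: d1:13  d2:10  d3:6  d4:6  d5:0 → peak 13
G@2: d1:10  d2:10  d3:6  d4:6  d5:3 → peak 10
Best is G@2, peak 10.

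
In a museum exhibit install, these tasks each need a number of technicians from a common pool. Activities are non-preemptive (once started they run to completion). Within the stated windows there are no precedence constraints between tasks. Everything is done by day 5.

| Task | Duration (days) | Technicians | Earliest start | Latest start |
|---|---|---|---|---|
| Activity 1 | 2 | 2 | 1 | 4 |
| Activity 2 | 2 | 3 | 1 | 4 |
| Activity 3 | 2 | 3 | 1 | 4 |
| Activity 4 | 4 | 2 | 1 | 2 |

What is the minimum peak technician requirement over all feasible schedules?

7

Early-start (Activity 1@1, Activity 2@1, Activity 3@1, Activity 4@1) gives peak 10: d1:10  d2:10  d3:2  d4:2  d5:0.
Shift Activity 3→3.
Schedule Activity 1@1, Activity 2@1, Activity 3@3, Activity 4@1: d1:7  d2:7  d3:5  d4:5  d5:0 — peak 7.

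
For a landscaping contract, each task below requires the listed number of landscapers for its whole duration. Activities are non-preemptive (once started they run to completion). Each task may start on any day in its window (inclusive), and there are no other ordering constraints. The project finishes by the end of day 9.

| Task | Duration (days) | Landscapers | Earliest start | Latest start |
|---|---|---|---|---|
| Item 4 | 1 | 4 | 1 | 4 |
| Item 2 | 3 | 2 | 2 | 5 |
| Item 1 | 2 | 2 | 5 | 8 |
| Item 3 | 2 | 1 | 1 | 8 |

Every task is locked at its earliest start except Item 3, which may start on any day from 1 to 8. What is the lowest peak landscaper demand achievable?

4

Item 3@1: d1:5  d2:3  d3:2  d4:2  d5:2  d6:2  d7:0  d8:0  d9:0 → peak 5
Item 3@2: d1:4  d2:3  d3:3  d4:2  d5:2  d6:2  d7:0  d8:0  d9:0 → peak 4
Item 3@3: d1:4  d2:2  d3:3  d4:3  d5:2  d6:2  d7:0  d8:0  d9:0 → peak 4
Item 3@4: d1:4  d2:2  d3:2  d4:3  d5:3  d6:2  d7:0  d8:0  d9:0 → peak 4
Item 3@5: d1:4  d2:2  d3:2  d4:2  d5:3  d6:3  d7:0  d8:0  d9:0 → peak 4
Item 3@6: d1:4  d2:2  d3:2  d4:2  d5:2  d6:3  d7:1  d8:0  d9:0 → peak 4
Item 3@7: d1:4  d2:2  d3:2  d4:2  d5:2  d6:2  d7:1  d8:1  d9:0 → peak 4
Item 3@8: d1:4  d2:2  d3:2  d4:2  d5:2  d6:2  d7:0  d8:1  d9:1 → peak 4
Best is Item 3@2, peak 4.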